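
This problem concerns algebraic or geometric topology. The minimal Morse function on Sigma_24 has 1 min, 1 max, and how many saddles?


A perfect Morse function has m_k = b_k.
For Sigma_24: b_0=1, b_1=2g=48, b_2=1.
Saddles m_1 = 2g = 48

48


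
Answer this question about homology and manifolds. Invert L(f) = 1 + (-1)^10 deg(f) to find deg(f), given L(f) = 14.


L(f) = 1 + (-1)^10 deg(f) on S^10.
14 = 1 + (-1)^10 * deg(f)
(-1)^10 * deg(f) = 13
deg(f) = 13

13


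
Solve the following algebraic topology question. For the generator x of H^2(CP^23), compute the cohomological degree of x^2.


|x| = 2 in H^*(CP^n).
|x^2| = 2 * |x| = 2 * 2 = 4

4


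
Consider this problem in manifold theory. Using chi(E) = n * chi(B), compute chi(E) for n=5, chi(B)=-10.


For a finite covering: chi(E) = (number of sheets) * chi(B).
chi(E) = 5 * (-10) = -50

-50


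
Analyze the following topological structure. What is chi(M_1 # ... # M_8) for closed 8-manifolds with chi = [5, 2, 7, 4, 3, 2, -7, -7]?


For n-manifolds: chi(A#B) = chi(A) + chi(B) - chi(S^8).
chi(S^8) = 1 + (-1)^8 = 2.
chi(#) = (sum chi_i) - (8-1)*chi(S^8) = 9 - 7*2 = -5

-5


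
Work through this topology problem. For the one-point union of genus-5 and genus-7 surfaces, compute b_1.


For a wedge: H_1(A v B) = H_1(A) + H_1(B).
b_1(Sigma_5) = 10, b_1(Sigma_7) = 14.
b_1 = 10 + 14 = 24

24


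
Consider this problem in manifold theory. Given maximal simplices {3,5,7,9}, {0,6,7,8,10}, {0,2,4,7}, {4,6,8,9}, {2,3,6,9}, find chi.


Enumerate all faces; f-vector: f_0=10, f_1=30, f_2=26, f_3=9, f_4=1.
chi = sum (-1)^k f_k = -2

-2


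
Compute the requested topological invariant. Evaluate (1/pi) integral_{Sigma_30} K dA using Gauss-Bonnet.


Gauss-Bonnet: integral K dA = 2*pi*chi(M).
chi(Sigma_30) = 2 - 2*30 = -58.
(integral K dA)/pi = 2*chi = 2*(-58) = -116

-116


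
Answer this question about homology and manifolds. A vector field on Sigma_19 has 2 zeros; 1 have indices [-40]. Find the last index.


Poincare-Hopf: sum of indices = chi(M).
chi(Sigma_19) = 2 - 2*19 = -36.
Sum of known indices = -40.
x = chi - (sum known) = -36 - (-40) = 4

4


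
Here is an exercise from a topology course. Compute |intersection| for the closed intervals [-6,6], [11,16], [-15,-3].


Intersection = [max(a_i), min(b_i)] = [11, -3].
Since 11 > -3, the intersection is empty.
Length = 0

0


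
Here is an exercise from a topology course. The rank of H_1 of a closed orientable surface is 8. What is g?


For a closed orientable surface: b_1 = 2g.
8 = 2g
g = 8 / 2 = 4

4


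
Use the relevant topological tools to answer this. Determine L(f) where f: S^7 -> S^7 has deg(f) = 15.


On S^7: L(f) = tr(f_0*) + (-1)^7 tr(f_7*) = 1 + (-1)^7 * deg(f).
L(f) = 1 + (-1)^7 * 15 = 1 + -15 = -14

-14


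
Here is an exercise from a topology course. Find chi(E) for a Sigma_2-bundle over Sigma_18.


For a fiber bundle F -> E -> B (with CW structure): chi(E) = chi(B) * chi(F).
chi(Sigma_18) = -34, chi(Sigma_2) = -2.
chi(E) = (-34) * (-2) = 68

68


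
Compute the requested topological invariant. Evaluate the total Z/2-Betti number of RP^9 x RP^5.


dim H^*(RP^n; Z/2) = n+1 (one Z/2 in each degree 0..n).
Total Betti number is multiplicative.
Total = (9+1) * (5+1) = 10 * 6 = 60

60


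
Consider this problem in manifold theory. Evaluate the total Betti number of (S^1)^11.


b_k(T^11) = C(11,k), so the sum over k is sum_k C(11,k) = 2^11.
Total = 2^11 = 2048

2048


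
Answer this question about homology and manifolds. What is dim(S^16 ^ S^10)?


S^m ^ S^n = S^{m+n}.
k = 16 + 10 = 26

26


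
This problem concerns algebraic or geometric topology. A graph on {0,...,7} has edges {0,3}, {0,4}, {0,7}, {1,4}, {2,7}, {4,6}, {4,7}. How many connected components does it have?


Run DFS/union-find over 8 vertices.
V = 8, E = 7.
Number of components = 2

2


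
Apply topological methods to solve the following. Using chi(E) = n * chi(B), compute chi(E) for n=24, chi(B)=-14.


For a finite covering: chi(E) = (number of sheets) * chi(B).
chi(E) = 24 * (-14) = -336

-336


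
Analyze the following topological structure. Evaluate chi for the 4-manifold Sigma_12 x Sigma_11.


chi(Sigma_12) = 2 - 2*12 = -22
chi(Sigma_11) = 2 - 2*11 = -20
chi(product) = (-22) * (-20) = 440

440


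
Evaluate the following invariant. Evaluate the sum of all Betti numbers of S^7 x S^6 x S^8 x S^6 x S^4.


Total Betti number is multiplicative under products.
Each S^d (d>=1) has total Betti number 2.
There are 5 sphere factors.
Total = 2^5 = 32

32


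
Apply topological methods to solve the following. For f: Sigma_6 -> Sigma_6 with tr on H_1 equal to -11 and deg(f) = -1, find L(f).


L(f) = tr(f_0*) - tr(f_1*) + tr(f_2*).
= 1 - (-11) + (-1)
= 11

11


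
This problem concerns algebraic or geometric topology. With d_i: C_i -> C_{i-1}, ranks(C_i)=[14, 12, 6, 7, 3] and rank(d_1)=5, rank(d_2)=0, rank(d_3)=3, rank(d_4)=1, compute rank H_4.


rank H_k = rank(ker d_k) - rank(im d_{k+1}).
rank(ker d_4) = rank(C_4) - rank(d_4) = 3 - 1 = 2.
rank(im d_{4+1}) = 0.
rank H_4 = 2 - 0 = 2

2


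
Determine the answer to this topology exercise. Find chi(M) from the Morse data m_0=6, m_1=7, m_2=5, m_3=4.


Morse theory: chi(M) = sum_k (-1)^k m_k where m_k = #(index-k critical points).
= (6) + (-7) + (5) + (-4) = 0

0


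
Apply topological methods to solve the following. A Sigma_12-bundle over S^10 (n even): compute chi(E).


chi(S^10) = 2 (n even), chi(Sigma_12) = 2 - 2*12 = -22.
chi(E) = 2 * (-22) = -44

-44


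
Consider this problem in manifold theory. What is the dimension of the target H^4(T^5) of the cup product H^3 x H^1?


Cup product: H^p x H^q -> H^{p+q}; here p+q = 3+1 = 4.
rank H^k(T^n) = C(n,k).
C(5,4) = 5

5


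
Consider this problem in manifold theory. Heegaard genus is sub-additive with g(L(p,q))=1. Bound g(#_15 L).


Heegaard genus satisfies g(A#B) <= g(A) + g(B).
Each lens space has g = 1.
Upper bound: 15 * 1 = 15

15


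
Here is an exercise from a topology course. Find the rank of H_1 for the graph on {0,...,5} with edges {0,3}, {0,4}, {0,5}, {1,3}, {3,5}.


b_1 = E - V + (number of components).
E = 5, V = 6, components = 2.
b_1 = 5 - 6 + 2 = 1

1


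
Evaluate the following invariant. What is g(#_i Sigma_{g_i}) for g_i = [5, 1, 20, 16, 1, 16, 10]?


Genus is additive under connected sum of orientable surfaces.
g = 5 + 1 + 20 + 16 + 1 + 16 + 10 = 69

69


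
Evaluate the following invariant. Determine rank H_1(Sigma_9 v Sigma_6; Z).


For a wedge: H_1(A v B) = H_1(A) + H_1(B).
b_1(Sigma_9) = 18, b_1(Sigma_6) = 12.
b_1 = 18 + 12 = 30

30


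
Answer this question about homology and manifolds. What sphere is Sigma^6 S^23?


Each suspension raises dimension by 1: Sigma S^n = S^{n+1}.
Sigma^6 S^23 = S^{23+6} = S^29

29


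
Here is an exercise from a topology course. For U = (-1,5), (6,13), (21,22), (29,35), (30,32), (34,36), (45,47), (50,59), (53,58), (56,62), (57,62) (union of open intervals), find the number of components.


Sort and merge overlapping open intervals.
Merged: (-1,5), (6,13), (21,22), (29,36), (45,47), (50,62).
Number of components = 6

6


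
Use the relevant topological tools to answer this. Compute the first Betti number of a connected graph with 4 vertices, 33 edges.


For a connected graph: rank(pi_1) = b_1 = E - V + 1 = 1 - chi.
chi = V - E = 4 - 33 = -29.
rank = 1 - (-29) = 33 - 4 + 1 = 30

30


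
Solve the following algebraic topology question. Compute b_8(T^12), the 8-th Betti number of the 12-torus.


By the Kunneth formula, b_k(T^n) = C(n,k).
b_8(T^12) = C(12,8).
C(12,8) = 12!/(8!*4!) = 495

495


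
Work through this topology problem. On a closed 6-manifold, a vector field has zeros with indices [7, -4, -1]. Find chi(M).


Poincare-Hopf: chi(M) = sum of indices of zeros.
chi = (7) + (-4) + (-1) = 2

2


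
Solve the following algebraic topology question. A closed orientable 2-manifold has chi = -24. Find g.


chi = 2 - 2g for closed orientable surfaces.
-24 = 2 - 2g
2g = 2 - (-24) = 26
g = 13

13


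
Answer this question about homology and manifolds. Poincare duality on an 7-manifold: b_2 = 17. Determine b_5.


Poincare duality for closed orientable n-manifolds: b_k = b_{n-k}.
Here n = 7, so b_5 = b_2 = 17

17


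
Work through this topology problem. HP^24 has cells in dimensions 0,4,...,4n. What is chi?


HP^24 has one cell in each dimension 0, 4, ..., 4*24 (24+1 cells, all even-dim).
chi = 24 + 1 = 25

25


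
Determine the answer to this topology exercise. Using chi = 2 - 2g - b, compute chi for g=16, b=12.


For a compact orientable surface with genus g and b boundary components: chi = 2 - 2g - b.
chi = 2 - 2*16 - 12 = 2 - 32 - 12 = -42

-42


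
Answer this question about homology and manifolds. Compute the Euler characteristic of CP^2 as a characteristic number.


For any closed oriented manifold, <e(TM),[M]> = chi(M).
chi(CP^2) = 2+1 = 3

3


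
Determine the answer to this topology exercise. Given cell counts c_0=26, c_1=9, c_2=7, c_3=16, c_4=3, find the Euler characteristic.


chi = sum_k (-1)^k c_k.
= (-1)^0*26 + (-1)^1*9 + (-1)^2*7 + (-1)^3*16 + (-1)^4*3
= (26) + (-9) + (7) + (-16) + (3)
= 11

11


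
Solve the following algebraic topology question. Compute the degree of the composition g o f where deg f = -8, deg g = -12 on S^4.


Degree is multiplicative under composition: deg(g o f) = deg(g) * deg(f).
= -12 * -8 = 96

96


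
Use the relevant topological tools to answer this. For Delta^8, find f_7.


Delta^8 has 8+1 vertices. A 7-face is a choice of 7+1 vertices.
f_7 = C(8+1, 7+1) = C(9,8) = 9

9


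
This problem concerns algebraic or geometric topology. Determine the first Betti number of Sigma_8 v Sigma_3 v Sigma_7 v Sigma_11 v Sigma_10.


For a wedge X v Y: reduced H_k(X v Y) = H_k(X) + H_k(Y).
Each Sigma_g contributes b_1 = 2g.
b_1 = 16 + 6 + 14 + 22 + 20 = 78

78


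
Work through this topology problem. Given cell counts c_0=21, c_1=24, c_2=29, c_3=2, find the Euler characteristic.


chi = sum_k (-1)^k c_k.
= (-1)^0*21 + (-1)^1*24 + (-1)^2*29 + (-1)^3*2
= (21) + (-24) + (29) + (-2)
= 24

24


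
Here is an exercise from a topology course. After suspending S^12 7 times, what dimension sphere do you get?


Each suspension raises dimension by 1: Sigma S^n = S^{n+1}.
Sigma^7 S^12 = S^{12+7} = S^19

19


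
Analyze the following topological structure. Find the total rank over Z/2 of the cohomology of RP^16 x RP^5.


dim H^*(RP^n; Z/2) = n+1 (one Z/2 in each degree 0..n).
Total Betti number is multiplicative.
Total = (16+1) * (5+1) = 17 * 6 = 102

102


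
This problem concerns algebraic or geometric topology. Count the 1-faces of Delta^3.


Delta^3 has 3+1 vertices. A 1-face is a choice of 1+1 vertices.
f_1 = C(3+1, 1+1) = C(4,2) = 6

6


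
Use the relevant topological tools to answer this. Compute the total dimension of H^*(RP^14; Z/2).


H^k(RP^14; Z/2) = Z/2 for each 0 <= k <= 14.
Total dimension = 14 + 1 = 15

15


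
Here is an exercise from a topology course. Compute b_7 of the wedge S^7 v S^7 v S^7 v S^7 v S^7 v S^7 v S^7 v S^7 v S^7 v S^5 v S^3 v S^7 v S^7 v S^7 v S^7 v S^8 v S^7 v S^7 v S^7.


For a wedge of spheres, H_k (k>0) is free on one generator per sphere of dimension k.
Spheres of dimension 7: count = 16.
b_7 = 16

16


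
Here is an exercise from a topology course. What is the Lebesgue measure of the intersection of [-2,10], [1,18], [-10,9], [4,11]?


Intersection = [max(a_i), min(b_i)] = [4, 9].
Length = 9 - 4 = 5

5


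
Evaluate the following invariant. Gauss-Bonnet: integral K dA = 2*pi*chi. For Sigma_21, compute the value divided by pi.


Gauss-Bonnet: integral K dA = 2*pi*chi(M).
chi(Sigma_21) = 2 - 2*21 = -40.
(integral K dA)/pi = 2*chi = 2*(-40) = -80

-80


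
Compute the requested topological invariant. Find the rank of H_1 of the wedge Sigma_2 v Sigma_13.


For a wedge: H_1(A v B) = H_1(A) + H_1(B).
b_1(Sigma_2) = 4, b_1(Sigma_13) = 26.
b_1 = 4 + 26 = 30

30


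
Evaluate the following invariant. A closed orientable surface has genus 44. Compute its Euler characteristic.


For a closed orientable surface of genus g: chi = 2 - 2g.
Here g = 44.
chi = 2 - 2*44 = 2 - 88 = -86

-86


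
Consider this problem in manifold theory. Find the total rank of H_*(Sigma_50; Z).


For Sigma_50: b_0 = 1, b_1 = 2g = 100, b_2 = 1.
Total = 1 + 100 + 1 = 102

102


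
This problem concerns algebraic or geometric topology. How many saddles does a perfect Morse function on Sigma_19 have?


A perfect Morse function has m_k = b_k.
For Sigma_19: b_0=1, b_1=2g=38, b_2=1.
Saddles m_1 = 2g = 38

38


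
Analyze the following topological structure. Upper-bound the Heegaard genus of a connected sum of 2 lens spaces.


Heegaard genus satisfies g(A#B) <= g(A) + g(B).
Each lens space has g = 1.
Upper bound: 2 * 1 = 2

2


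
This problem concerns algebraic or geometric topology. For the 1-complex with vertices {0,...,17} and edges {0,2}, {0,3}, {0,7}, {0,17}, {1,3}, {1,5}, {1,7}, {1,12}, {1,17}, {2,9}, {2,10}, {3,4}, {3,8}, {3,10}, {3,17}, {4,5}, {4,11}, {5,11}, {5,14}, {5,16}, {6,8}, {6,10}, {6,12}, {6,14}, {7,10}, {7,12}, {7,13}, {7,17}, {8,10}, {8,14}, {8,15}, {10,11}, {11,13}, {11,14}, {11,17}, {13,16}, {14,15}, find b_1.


b_1 = E - V + (number of components).
E = 37, V = 18, components = 1.
b_1 = 37 - 18 + 1 = 20

20


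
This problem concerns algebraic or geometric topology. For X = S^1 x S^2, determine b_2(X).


Each S^d has Poincare polynomial 1 + t^d.
The product S^1 x S^2 has Poincare polynomial prod(1+t^d_i).
Expanding: b_0=1, b_1=1, b_2=1, b_3=1.
b_2 = 1

1


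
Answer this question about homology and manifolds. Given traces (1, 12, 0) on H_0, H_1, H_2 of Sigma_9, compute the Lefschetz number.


L(f) = tr(f_0*) - tr(f_1*) + tr(f_2*).
= 1 - (12) + (0)
= -11

-11


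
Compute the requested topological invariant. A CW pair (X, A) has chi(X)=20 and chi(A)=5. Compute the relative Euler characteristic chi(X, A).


Relative Euler characteristic: chi(X, A) = chi(X) - chi(A).
= 20 - (5) = 15

15


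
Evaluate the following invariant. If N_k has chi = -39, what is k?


chi = 2 - k for closed non-orientable surfaces with k crosscaps.
-39 = 2 - k
k = 2 - (-39) = 41

41


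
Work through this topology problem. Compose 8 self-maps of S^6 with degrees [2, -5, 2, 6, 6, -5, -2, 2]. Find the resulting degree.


Degree is multiplicative: deg(composition) = product of degrees.
= (2) * (-5) * (2) * (6) * (6) * (-5) * (-2) * (2) = -14400

-14400


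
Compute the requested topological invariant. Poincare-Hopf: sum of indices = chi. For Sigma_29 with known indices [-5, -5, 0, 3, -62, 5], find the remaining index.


Poincare-Hopf: sum of indices = chi(M).
chi(Sigma_29) = 2 - 2*29 = -56.
Sum of known indices = -64.
x = chi - (sum known) = -56 - (-64) = 8

8


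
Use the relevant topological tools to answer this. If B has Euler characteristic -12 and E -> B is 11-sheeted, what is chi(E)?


For a finite covering: chi(E) = (number of sheets) * chi(B).
chi(E) = 11 * (-12) = -132

-132


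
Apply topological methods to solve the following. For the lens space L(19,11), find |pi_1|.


pi_1(L(p,q)) = Z/pZ for any q coprime to p.
|pi_1(L(19,11))| = 19

19


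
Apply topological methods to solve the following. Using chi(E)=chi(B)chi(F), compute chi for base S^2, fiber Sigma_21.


chi(S^2) = 2 (n even), chi(Sigma_21) = 2 - 2*21 = -40.
chi(E) = 2 * (-40) = -80

-80


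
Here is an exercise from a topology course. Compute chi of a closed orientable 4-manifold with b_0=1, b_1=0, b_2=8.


By Poincare duality b_k = b_{4-k}, so full Betti numbers: b_0=1, b_1=0, b_2=8, b_3=0, b_4=1.
chi = sum (-1)^k b_k = 10

10


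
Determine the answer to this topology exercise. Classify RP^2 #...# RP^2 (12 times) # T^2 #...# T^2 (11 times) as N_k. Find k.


Since a >= 1, the sum is non-orientable; each T^2 can be replaced by RP^2 # RP^2 (since T^2#RP^2 = 3RP^2).
Total crosscaps k = 12 + 2*11 = 34.
Check via chi: chi = 12*1 + 11*0 - (12+11-1)*2 = -32 = 2 - k = -32. Consistent.

34


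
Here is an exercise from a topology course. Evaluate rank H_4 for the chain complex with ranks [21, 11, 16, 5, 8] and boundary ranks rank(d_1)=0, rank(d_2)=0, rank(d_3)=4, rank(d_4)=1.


rank H_k = rank(ker d_k) - rank(im d_{k+1}).
rank(ker d_4) = rank(C_4) - rank(d_4) = 8 - 1 = 7.
rank(im d_{4+1}) = 0.
rank H_4 = 7 - 0 = 7

7


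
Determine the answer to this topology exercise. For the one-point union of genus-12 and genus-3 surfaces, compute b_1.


For a wedge: H_1(A v B) = H_1(A) + H_1(B).
b_1(Sigma_12) = 24, b_1(Sigma_3) = 6.
b_1 = 24 + 6 = 30

30


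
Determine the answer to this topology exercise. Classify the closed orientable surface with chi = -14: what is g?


chi = 2 - 2g for closed orientable surfaces.
-14 = 2 - 2g
2g = 2 - (-14) = 16
g = 8

8


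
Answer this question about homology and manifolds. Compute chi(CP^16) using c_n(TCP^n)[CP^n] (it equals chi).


For any closed oriented manifold, <e(TM),[M]> = chi(M).
chi(CP^16) = 16+1 = 17

17


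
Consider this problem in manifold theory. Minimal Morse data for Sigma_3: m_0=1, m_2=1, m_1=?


A perfect Morse function has m_k = b_k.
For Sigma_3: b_0=1, b_1=2g=6, b_2=1.
Saddles m_1 = 2g = 6

6


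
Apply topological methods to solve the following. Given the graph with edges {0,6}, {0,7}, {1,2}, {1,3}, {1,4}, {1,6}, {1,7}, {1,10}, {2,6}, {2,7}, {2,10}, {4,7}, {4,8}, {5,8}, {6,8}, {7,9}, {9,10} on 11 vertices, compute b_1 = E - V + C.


b_1 = E - V + (number of components).
E = 17, V = 11, components = 1.
b_1 = 17 - 11 + 1 = 7

7


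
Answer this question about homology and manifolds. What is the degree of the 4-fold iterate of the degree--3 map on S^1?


deg(f) = -3. Degree is multiplicative: deg(f^4) = (deg f)^4.
deg(f^4) = (-3)^4 = 81

81


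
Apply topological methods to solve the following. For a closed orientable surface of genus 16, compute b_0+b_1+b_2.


For Sigma_16: b_0 = 1, b_1 = 2g = 32, b_2 = 1.
Total = 1 + 32 + 1 = 34

34


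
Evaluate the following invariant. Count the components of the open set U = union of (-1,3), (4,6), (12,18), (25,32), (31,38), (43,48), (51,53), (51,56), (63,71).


Sort and merge overlapping open intervals.
Merged: (-1,3), (4,6), (12,18), (25,38), (43,48), (51,56), (63,71).
Number of components = 7

7


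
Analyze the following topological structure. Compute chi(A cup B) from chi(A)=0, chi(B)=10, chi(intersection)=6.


chi(A cup B) = chi(A) + chi(B) - chi(A cap B)
= 0 + (10) - (6)
= 4

4


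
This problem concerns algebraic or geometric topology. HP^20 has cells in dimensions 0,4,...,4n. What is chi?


HP^20 has one cell in each dimension 0, 4, ..., 4*20 (20+1 cells, all even-dim).
chi = 20 + 1 = 21

21


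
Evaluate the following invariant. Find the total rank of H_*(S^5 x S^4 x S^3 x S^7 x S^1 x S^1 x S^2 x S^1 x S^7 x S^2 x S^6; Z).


Total Betti number is multiplicative under products.
Each S^d (d>=1) has total Betti number 2.
There are 11 sphere factors.
Total = 2^11 = 2048

2048


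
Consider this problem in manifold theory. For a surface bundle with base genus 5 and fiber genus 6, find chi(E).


For a fiber bundle F -> E -> B (with CW structure): chi(E) = chi(B) * chi(F).
chi(Sigma_5) = -8, chi(Sigma_6) = -10.
chi(E) = (-8) * (-10) = 80

80


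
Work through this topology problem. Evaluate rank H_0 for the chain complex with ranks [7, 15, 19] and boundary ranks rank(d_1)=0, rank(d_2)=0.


rank H_k = rank(ker d_k) - rank(im d_{k+1}).
rank(ker d_0) = rank(C_0) - rank(d_0) = 7 - 0 = 7.
rank(im d_{0+1}) = 0.
rank H_0 = 7 - 0 = 7

7


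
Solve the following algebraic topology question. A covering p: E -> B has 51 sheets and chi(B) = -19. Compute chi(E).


For a finite covering: chi(E) = (number of sheets) * chi(B).
chi(E) = 51 * (-19) = -969

-969


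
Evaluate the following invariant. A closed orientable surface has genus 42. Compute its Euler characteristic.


For a closed orientable surface of genus g: chi = 2 - 2g.
Here g = 42.
chi = 2 - 2*42 = 2 - 84 = -82

-82


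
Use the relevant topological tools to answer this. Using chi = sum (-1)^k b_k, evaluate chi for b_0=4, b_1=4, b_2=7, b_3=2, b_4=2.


chi = sum_k (-1)^k b_k.
= (4) + (-4) + (7) + (-2) + (2)
= 7

7


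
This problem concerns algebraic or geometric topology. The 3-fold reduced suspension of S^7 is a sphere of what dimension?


Each suspension raises dimension by 1: Sigma S^n = S^{n+1}.
Sigma^3 S^7 = S^{7+3} = S^10

10


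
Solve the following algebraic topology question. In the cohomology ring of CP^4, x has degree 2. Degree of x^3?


|x| = 2 in H^*(CP^n).
|x^3| = 3 * |x| = 3 * 2 = 6

6


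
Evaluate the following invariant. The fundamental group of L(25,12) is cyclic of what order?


pi_1(L(p,q)) = Z/pZ for any q coprime to p.
|pi_1(L(25,12))| = 25

25


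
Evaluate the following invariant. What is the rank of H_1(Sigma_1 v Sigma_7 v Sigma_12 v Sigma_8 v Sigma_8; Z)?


For a wedge X v Y: reduced H_k(X v Y) = H_k(X) + H_k(Y).
Each Sigma_g contributes b_1 = 2g.
b_1 = 2 + 14 + 24 + 16 + 16 = 72

72


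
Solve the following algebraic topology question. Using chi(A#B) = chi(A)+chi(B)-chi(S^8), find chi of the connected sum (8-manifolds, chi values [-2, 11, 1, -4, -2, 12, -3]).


For n-manifolds: chi(A#B) = chi(A) + chi(B) - chi(S^8).
chi(S^8) = 1 + (-1)^8 = 2.
chi(#) = (sum chi_i) - (7-1)*chi(S^8) = 13 - 6*2 = 1

1


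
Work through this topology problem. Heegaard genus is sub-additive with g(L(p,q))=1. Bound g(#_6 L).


Heegaard genus satisfies g(A#B) <= g(A) + g(B).
Each lens space has g = 1.
Upper bound: 6 * 1 = 6

6


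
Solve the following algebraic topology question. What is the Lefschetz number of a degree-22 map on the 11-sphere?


On S^11: L(f) = tr(f_0*) + (-1)^11 tr(f_11*) = 1 + (-1)^11 * deg(f).
L(f) = 1 + (-1)^11 * 22 = 1 + -22 = -21

-21


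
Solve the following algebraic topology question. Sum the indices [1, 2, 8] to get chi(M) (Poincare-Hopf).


Poincare-Hopf: chi(M) = sum of indices of zeros.
chi = (1) + (2) + (8) = 11

11


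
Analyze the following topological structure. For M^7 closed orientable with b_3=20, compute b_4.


Poincare duality for closed orientable n-manifolds: b_k = b_{n-k}.
Here n = 7, so b_4 = b_3 = 20

20


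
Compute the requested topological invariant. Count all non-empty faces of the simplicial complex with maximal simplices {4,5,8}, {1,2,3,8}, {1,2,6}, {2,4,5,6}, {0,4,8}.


Each maximal simplex on m vertices has 2^m - 1 nonempty faces.
Take the union (dedupe shared faces).
Total distinct faces = 38

38


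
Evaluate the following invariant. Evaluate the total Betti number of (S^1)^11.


b_k(T^11) = C(11,k), so the sum over k is sum_k C(11,k) = 2^11.
Total = 2^11 = 2048

2048


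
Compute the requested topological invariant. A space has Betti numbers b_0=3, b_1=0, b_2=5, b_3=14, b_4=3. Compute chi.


chi = sum_k (-1)^k b_k.
= (3) + (0) + (5) + (-14) + (3)
= -3

-3


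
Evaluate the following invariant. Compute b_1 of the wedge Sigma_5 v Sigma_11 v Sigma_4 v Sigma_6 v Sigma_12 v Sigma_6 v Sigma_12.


For a wedge X v Y: reduced H_k(X v Y) = H_k(X) + H_k(Y).
Each Sigma_g contributes b_1 = 2g.
b_1 = 10 + 22 + 8 + 12 + 24 + 12 + 24 = 112

112


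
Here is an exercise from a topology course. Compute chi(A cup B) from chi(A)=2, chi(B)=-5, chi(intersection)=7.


chi(A cup B) = chi(A) + chi(B) - chi(A cap B)
= 2 + (-5) - (7)
= -10

-10


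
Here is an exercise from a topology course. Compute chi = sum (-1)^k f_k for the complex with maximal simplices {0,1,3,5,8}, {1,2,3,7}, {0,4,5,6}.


Enumerate all faces; f-vector: f_0=9, f_1=20, f_2=18, f_3=7, f_4=1.
chi = sum (-1)^k f_k = 1

1


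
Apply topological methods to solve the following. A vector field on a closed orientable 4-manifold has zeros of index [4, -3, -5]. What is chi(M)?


Poincare-Hopf: chi(M) = sum of indices of zeros.
chi = (4) + (-3) + (-5) = -4

-4


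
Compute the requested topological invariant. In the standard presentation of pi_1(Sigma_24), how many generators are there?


Standard presentation: pi_1(Sigma_g) = <a_1,b_1,...,a_g,b_g | [a_1,b_1]...[a_g,b_g] = 1>.
Number of generators = 2g = 2*24 = 48

48


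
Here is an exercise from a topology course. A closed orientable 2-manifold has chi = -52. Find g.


chi = 2 - 2g for closed orientable surfaces.
-52 = 2 - 2g
2g = 2 - (-52) = 54
g = 27

27


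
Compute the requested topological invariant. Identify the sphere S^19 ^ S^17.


S^m ^ S^n = S^{m+n}.
k = 19 + 17 = 36

36


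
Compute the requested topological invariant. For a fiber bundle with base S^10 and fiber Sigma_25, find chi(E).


chi(S^10) = 2 (n even), chi(Sigma_25) = 2 - 2*25 = -48.
chi(E) = 2 * (-48) = -96

-96


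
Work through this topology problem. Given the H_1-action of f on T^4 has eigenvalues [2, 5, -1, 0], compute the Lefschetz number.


For a torus self-map: L(f) = det(I - A) where A acts on H_1.
L(f) = (1-2) * (1-5) * (1--1) * (1-0) = -1 * -4 * 2 * 1 = 8

8


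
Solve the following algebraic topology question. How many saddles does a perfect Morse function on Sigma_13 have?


A perfect Morse function has m_k = b_k.
For Sigma_13: b_0=1, b_1=2g=26, b_2=1.
Saddles m_1 = 2g = 26

26


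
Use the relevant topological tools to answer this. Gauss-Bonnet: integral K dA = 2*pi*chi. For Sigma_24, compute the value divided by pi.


Gauss-Bonnet: integral K dA = 2*pi*chi(M).
chi(Sigma_24) = 2 - 2*24 = -46.
(integral K dA)/pi = 2*chi = 2*(-46) = -92

-92


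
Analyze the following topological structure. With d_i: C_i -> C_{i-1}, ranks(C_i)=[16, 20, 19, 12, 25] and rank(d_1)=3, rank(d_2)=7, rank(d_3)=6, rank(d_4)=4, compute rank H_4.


rank H_k = rank(ker d_k) - rank(im d_{k+1}).
rank(ker d_4) = rank(C_4) - rank(d_4) = 25 - 4 = 21.
rank(im d_{4+1}) = 0.
rank H_4 = 21 - 0 = 21

21


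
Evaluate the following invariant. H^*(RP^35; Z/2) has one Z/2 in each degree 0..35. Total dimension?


H^k(RP^35; Z/2) = Z/2 for each 0 <= k <= 35.
Total dimension = 35 + 1 = 36

36


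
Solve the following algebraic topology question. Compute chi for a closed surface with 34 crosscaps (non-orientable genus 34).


For a non-orientable closed surface with k crosscaps: chi = 2 - k.
Here k = 34.
chi = 2 - 34 = -32

-32


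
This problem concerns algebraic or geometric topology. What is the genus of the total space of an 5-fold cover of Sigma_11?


For an n-sheeted cover: chi(E) = n * chi(B).
chi(Sigma_11) = 2 - 2*11 = -20.
chi(E) = 5 * (-20) = -100.
genus(E) = (2 - chi(E))/2 = (2 - (-100))/2 = 102/2 = 51

51


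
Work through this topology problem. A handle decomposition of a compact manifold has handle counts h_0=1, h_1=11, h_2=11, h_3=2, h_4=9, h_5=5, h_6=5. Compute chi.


Handles of index k contribute (-1)^k to chi (same as CW cells).
chi = (1) + (-11) + (11) + (-2) + (9) + (-5) + (5) = 8

8


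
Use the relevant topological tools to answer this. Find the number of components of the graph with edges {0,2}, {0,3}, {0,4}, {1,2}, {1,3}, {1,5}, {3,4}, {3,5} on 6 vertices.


Run DFS/union-find over 6 vertices.
V = 6, E = 8.
Number of components = 1

1


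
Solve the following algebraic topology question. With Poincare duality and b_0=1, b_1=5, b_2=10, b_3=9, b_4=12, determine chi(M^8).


By Poincare duality b_k = b_{8-k}, so full Betti numbers: b_0=1, b_1=5, b_2=10, b_3=9, b_4=12, b_5=9, b_6=10, b_7=5, b_8=1.
chi = sum (-1)^k b_k = 6

6


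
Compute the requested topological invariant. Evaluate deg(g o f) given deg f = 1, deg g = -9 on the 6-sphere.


Degree is multiplicative under composition: deg(g o f) = deg(g) * deg(f).
= -9 * 1 = -9

-9


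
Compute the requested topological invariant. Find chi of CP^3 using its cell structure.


CP^3 has one cell in each even dimension 0, 2, ..., 2*3 (3+1 cells total).
All cells are even-dimensional, so chi = number of cells.
chi = 3 + 1 = 4

4


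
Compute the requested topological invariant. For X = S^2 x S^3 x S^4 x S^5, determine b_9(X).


Each S^d has Poincare polynomial 1 + t^d.
The product S^2 x S^3 x S^4 x S^5 has Poincare polynomial prod(1+t^d_i).
Expanding: b_0=1, b_2=1, b_3=1, b_4=1, b_5=2, b_6=1, b_7=2, b_8=1, b_9=2, b_10=1, b_11=1, b_12=1, b_14=1.
b_9 = 2

2


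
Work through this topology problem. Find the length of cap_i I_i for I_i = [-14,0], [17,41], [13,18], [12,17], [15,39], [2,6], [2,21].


Intersection = [max(a_i), min(b_i)] = [17, 0].
Since 17 > 0, the intersection is empty.
Length = 0

0


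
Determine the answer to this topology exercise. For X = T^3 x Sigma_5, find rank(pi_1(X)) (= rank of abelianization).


pi_1(A x B) = pi_1(A) x pi_1(B); rank of abelianization = b_1.
b_1(T^3) = 3, b_1(Sigma_5) = 2*5 = 10.
b_1(product) = 3 + 10 = 13

13


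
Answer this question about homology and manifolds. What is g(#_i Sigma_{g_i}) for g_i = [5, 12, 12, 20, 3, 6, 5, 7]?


Genus is additive under connected sum of orientable surfaces.
g = 5 + 12 + 12 + 20 + 3 + 6 + 5 + 7 = 70

70


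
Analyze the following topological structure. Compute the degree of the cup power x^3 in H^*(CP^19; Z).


|x| = 2 in H^*(CP^n).
|x^3| = 3 * |x| = 3 * 2 = 6

6


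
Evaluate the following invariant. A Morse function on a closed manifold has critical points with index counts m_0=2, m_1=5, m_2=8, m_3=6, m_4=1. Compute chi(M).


Morse theory: chi(M) = sum_k (-1)^k m_k where m_k = #(index-k critical points).
= (2) + (-5) + (8) + (-6) + (1) = 0

0


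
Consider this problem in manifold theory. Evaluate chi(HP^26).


HP^26 has one cell in each dimension 0, 4, ..., 4*26 (26+1 cells, all even-dim).
chi = 26 + 1 = 27

27


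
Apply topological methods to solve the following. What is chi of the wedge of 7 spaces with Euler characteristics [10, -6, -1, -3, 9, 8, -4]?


chi(A v B) = chi(A) + chi(B) - 1 (one point identified).
For 7 spaces: chi = (sum chi_i) - (7 - 1).
sum = 13; chi = 13 - 6 = 7

7


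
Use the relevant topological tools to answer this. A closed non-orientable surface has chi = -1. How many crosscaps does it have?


chi = 2 - k for closed non-orientable surfaces with k crosscaps.
-1 = 2 - k
k = 2 - (-1) = 3

3


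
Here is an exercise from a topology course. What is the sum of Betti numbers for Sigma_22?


For Sigma_22: b_0 = 1, b_1 = 2g = 44, b_2 = 1.
Total = 1 + 44 + 1 = 46

46


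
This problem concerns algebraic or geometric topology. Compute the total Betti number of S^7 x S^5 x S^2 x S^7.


Total Betti number is multiplicative under products.
Each S^d (d>=1) has total Betti number 2.
There are 4 sphere factors.
Total = 2^4 = 16

16


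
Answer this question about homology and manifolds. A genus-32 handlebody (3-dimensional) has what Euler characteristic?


A genus-g handlebody deformation retracts to a wedge of g circles.
chi(vee_g S^1) = 1 - g.
chi(H_32) = 1 - 32 = -31

-31


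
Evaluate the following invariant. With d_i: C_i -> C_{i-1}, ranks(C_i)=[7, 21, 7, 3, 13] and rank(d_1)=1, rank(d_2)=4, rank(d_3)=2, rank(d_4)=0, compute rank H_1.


rank H_k = rank(ker d_k) - rank(im d_{k+1}).
rank(ker d_1) = rank(C_1) - rank(d_1) = 21 - 1 = 20.
rank(im d_{1+1}) = 4.
rank H_1 = 20 - 4 = 16

16


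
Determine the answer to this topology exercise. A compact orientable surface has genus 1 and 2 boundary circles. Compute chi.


For a compact orientable surface with genus g and b boundary components: chi = 2 - 2g - b.
chi = 2 - 2*1 - 2 = 2 - 2 - 2 = -2

-2


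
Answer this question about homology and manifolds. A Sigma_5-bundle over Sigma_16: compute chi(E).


For a fiber bundle F -> E -> B (with CW structure): chi(E) = chi(B) * chi(F).
chi(Sigma_16) = -30, chi(Sigma_5) = -8.
chi(E) = (-30) * (-8) = 240

240


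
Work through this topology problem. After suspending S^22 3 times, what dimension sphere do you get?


Each suspension raises dimension by 1: Sigma S^n = S^{n+1}.
Sigma^3 S^22 = S^{22+3} = S^25

25


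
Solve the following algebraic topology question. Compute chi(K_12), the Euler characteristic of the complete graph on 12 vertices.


K_12: V = 12, E = C(12,2) = 66.
chi = V - E = 12 - 66 = -54

-54


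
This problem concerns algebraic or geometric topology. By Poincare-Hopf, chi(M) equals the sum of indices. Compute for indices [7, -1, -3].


Poincare-Hopf: chi(M) = sum of indices of zeros.
chi = (7) + (-1) + (-3) = 3

3


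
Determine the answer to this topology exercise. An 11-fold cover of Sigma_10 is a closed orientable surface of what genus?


For an n-sheeted cover: chi(E) = n * chi(B).
chi(Sigma_10) = 2 - 2*10 = -18.
chi(E) = 11 * (-18) = -198.
genus(E) = (2 - chi(E))/2 = (2 - (-198))/2 = 200/2 = 100

100


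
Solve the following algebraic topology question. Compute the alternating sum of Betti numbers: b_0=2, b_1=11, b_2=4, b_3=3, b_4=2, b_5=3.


chi = sum_k (-1)^k b_k.
= (2) + (-11) + (4) + (-3) + (2) + (-3)
= -9

-9


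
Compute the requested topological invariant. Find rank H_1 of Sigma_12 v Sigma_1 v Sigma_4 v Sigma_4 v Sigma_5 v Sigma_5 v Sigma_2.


For a wedge X v Y: reduced H_k(X v Y) = H_k(X) + H_k(Y).
Each Sigma_g contributes b_1 = 2g.
b_1 = 24 + 2 + 8 + 8 + 10 + 10 + 4 = 66

66


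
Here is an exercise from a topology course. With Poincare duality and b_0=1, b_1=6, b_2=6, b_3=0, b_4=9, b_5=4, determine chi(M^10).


By Poincare duality b_k = b_{10-k}, so full Betti numbers: b_0=1, b_1=6, b_2=6, b_3=0, b_4=9, b_5=4, b_6=9, b_7=0, b_8=6, b_9=6, b_10=1.
chi = sum (-1)^k b_k = 16

16


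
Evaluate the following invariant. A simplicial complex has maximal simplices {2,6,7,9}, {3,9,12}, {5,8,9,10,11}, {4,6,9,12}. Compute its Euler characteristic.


Enumerate all faces; f-vector: f_0=11, f_1=23, f_2=19, f_3=7, f_4=1.
chi = sum (-1)^k f_k = 1

1


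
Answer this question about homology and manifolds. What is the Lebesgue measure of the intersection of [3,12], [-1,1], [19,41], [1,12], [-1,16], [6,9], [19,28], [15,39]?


Intersection = [max(a_i), min(b_i)] = [19, 1].
Since 19 > 1, the intersection is empty.
Length = 0

0


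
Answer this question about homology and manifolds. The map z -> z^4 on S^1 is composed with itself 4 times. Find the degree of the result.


deg(f) = 4. Degree is multiplicative: deg(f^4) = (deg f)^4.
deg(f^4) = (4)^4 = 256

256


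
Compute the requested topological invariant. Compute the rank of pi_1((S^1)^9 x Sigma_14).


pi_1(A x B) = pi_1(A) x pi_1(B); rank of abelianization = b_1.
b_1(T^9) = 9, b_1(Sigma_14) = 2*14 = 28.
b_1(product) = 9 + 28 = 37

37


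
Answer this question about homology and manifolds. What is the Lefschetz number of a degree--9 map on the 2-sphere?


On S^2: L(f) = tr(f_0*) + (-1)^2 tr(f_2*) = 1 + (-1)^2 * deg(f).
L(f) = 1 + (-1)^2 * -9 = 1 + -9 = -8

-8


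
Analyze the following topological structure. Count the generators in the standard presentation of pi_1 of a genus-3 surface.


Standard presentation: pi_1(Sigma_g) = <a_1,b_1,...,a_g,b_g | [a_1,b_1]...[a_g,b_g] = 1>.
Number of generators = 2g = 2*3 = 6

6


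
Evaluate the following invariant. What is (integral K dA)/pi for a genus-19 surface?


Gauss-Bonnet: integral K dA = 2*pi*chi(M).
chi(Sigma_19) = 2 - 2*19 = -36.
(integral K dA)/pi = 2*chi = 2*(-36) = -72

-72


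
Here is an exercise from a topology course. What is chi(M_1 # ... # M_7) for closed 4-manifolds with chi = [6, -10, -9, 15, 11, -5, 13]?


For n-manifolds: chi(A#B) = chi(A) + chi(B) - chi(S^4).
chi(S^4) = 1 + (-1)^4 = 2.
chi(#) = (sum chi_i) - (7-1)*chi(S^4) = 21 - 6*2 = 9

9


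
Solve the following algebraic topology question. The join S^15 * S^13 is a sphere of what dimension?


Join of spheres: S^m * S^n = S^{m+n+1}.
dim = 15 + 13 + 1 = 29

29


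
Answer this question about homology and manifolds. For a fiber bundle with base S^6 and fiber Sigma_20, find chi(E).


chi(S^6) = 2 (n even), chi(Sigma_20) = 2 - 2*20 = -38.
chi(E) = 2 * (-38) = -76

-76


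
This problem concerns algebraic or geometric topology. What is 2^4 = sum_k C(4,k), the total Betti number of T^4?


b_k(T^4) = C(4,k), so the sum over k is sum_k C(4,k) = 2^4.
Total = 2^4 = 16

16


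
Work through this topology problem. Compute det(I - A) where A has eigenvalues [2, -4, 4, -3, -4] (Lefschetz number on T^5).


For a torus self-map: L(f) = det(I - A) where A acts on H_1.
L(f) = (1-2) * (1--4) * (1-4) * (1--3) * (1--4) = -1 * 5 * -3 * 4 * 5 = 300

300


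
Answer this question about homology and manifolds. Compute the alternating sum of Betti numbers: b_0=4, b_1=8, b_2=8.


chi = sum_k (-1)^k b_k.
= (4) + (-8) + (8)
= 4

4


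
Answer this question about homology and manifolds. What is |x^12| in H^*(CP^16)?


|x| = 2 in H^*(CP^n).
|x^12| = 12 * |x| = 12 * 2 = 24

24


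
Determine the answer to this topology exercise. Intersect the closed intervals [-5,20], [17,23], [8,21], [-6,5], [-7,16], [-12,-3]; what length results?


Intersection = [max(a_i), min(b_i)] = [17, -3].
Since 17 > -3, the intersection is empty.
Length = 0

0


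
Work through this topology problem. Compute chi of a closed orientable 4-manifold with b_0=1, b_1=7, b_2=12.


By Poincare duality b_k = b_{4-k}, so full Betti numbers: b_0=1, b_1=7, b_2=12, b_3=7, b_4=1.
chi = sum (-1)^k b_k = 0

0


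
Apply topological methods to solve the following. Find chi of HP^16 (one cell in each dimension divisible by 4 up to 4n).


HP^16 has one cell in each dimension 0, 4, ..., 4*16 (16+1 cells, all even-dim).
chi = 16 + 1 = 17

17


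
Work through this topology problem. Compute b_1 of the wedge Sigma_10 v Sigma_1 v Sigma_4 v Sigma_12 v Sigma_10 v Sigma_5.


For a wedge X v Y: reduced H_k(X v Y) = H_k(X) + H_k(Y).
Each Sigma_g contributes b_1 = 2g.
b_1 = 20 + 2 + 8 + 24 + 20 + 10 = 84

84


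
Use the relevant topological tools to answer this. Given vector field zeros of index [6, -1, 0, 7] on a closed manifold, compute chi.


Poincare-Hopf: chi(M) = sum of indices of zeros.
chi = (6) + (-1) + (0) + (7) = 12

12


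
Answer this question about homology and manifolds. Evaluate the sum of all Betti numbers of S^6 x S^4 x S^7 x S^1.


Total Betti number is multiplicative under products.
Each S^d (d>=1) has total Betti number 2.
There are 4 sphere factors.
Total = 2^4 = 16

16


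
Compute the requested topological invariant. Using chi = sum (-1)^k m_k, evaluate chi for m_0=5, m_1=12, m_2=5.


Morse theory: chi(M) = sum_k (-1)^k m_k where m_k = #(index-k critical points).
= (5) + (-12) + (5) = -2

-2


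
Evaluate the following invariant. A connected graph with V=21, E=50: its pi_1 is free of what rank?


For a connected graph: rank(pi_1) = b_1 = E - V + 1 = 1 - chi.
chi = V - E = 21 - 50 = -29.
rank = 1 - (-29) = 50 - 21 + 1 = 30

30


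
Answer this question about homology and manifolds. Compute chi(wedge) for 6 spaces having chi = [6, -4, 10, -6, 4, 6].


chi(A v B) = chi(A) + chi(B) - 1 (one point identified).
For 6 spaces: chi = (sum chi_i) - (6 - 1).
sum = 16; chi = 16 - 5 = 11

11


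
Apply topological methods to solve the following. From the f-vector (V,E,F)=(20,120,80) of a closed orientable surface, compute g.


chi = V - E + F = 20 - 120 + 80 = -20
For orientable closed surface: chi = 2 - 2g, so g = (2 - chi)/2.
g = (2 - (-20)) / 2 = 22 / 2 = 11

11


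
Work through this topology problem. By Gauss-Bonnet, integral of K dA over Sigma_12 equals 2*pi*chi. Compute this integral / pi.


Gauss-Bonnet: integral K dA = 2*pi*chi(M).
chi(Sigma_12) = 2 - 2*12 = -22.
(integral K dA)/pi = 2*chi = 2*(-22) = -44

-44
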